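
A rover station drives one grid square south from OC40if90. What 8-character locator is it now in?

OC40ie99

Latitude extended square 0; −1 → -1, wraps to 9, carry into subsquare.
Latitude subsquare f = 5; −1 → 4 = e.
The longitude characters are unchanged.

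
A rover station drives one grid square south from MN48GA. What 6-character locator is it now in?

Latitude subsquare a = 0; −1 → -1, wraps to 23 = x, carry into square.
Latitude square 8; −1 → 7.
The longitude characters are unchanged.

MN47gx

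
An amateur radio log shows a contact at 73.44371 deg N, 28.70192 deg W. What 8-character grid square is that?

HQ53pk56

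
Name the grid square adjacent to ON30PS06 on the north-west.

ON30os97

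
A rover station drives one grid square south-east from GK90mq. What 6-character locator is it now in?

Longitude subsquare m = 12; +1 → 13 = n.
Latitude subsquare q = 16; −1 → 15 = p.

GK90np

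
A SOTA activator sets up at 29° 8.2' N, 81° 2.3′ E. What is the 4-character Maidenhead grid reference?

Offset from 180°W / 90°S: lon 261.04°, lat 119.14°.
Field: lon ⌊261.04/20⌋ = 13 → N; lat ⌊119.14/10⌋ = 11 → L.
Square: lon ⌊1.04/2⌋ = 0; lat ⌊9.14/1⌋ = 9.

NL09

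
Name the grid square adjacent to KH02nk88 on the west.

Longitude extended square 8; −1 → 7.
The latitude characters are unchanged.

KH02nk78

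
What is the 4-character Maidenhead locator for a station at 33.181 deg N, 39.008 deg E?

KM93

Shift to the Maidenhead origin (180°W, 90°S): lon 219.01, lat 123.18.
Field: 219.01/20 → 10 → K, 123.18/10 → 12 → M; chars KM.
Square: 19.01/2 → 9, 3.18/1 → 3; chars 93.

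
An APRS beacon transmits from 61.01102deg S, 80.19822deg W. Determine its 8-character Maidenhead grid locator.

EC98vx67

Shift to the Maidenhead origin (180°W, 90°S): lon 99.80178, lat 28.98898.
Field: lon ⌊99.80178/20⌋ = 4 → E; lat ⌊28.98898/10⌋ = 2 → C.
Square: lon ⌊19.80178/2⌋ = 9; lat ⌊8.98898/1⌋ = 8.
Subsquare: lon ⌊1.80178/0.0833333⌋ = 21 → v; lat ⌊0.98898/0.0416667⌋ = 23 → x.
Extended square: lon ⌊0.05178/0.00833333⌋ = 6; lat ⌊0.03065/0.00416667⌋ = 7.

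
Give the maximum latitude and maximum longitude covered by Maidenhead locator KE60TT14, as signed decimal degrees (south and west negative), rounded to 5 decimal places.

Field K=10, E=4: +10·20° lon, +4·10° lat → SW at lon 20°, lat -50°.
Square 6, 0: +6·2° lon, +0·1° lat → SW at lon 32°, lat -50°.
Subsquare t=19, t=19: +19·0.0833333° lon, +19·0.0416667° lat → SW at lon 33.5833°, lat -49.2083°.
Extended square 1, 4: +1·0.00833333° lon, +4·0.00416667° lat → SW at lon 33.5917°, lat -49.1917°.
Cell spans 0.00833333° lon × 0.00416667° lat. NE corner is SW corner plus one full cell.
latitude -49.18750, longitude 33.60000.

-49.18750, 33.60000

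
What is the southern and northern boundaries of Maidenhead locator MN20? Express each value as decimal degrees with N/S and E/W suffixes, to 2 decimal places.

40.00° N, 41.00° N

Field M=12, N=13: +12·20° lon, +13·10° lat → SW at lon 60°, lat 40°.
Square 2, 0: +2·2° lon, +0·1° lat → SW at lon 64°, lat 40°.
Cell spans 2° lon × 1° lat.
south 40.00° N, north 41.00° N.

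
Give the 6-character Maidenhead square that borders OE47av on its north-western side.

OE37xw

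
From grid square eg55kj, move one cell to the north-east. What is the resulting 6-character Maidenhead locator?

Longitude subsquare k = 10; +1 → 11 = l.
Latitude subsquare j = 9; +1 → 10 = k.

EG55lk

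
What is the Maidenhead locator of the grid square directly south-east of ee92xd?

Longitude subsquare x = 23; +1 → 24, wraps to 0 = a, carry into square.
Longitude square 9; +1 → 10, wraps to 0, carry into field.
Longitude field E = 4; +1 → 5 = F.
Latitude subsquare d = 3; −1 → 2 = c.

FE02ac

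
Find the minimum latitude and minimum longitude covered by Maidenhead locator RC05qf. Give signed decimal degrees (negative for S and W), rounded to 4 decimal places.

Field R=17, C=2: +17·20° lon, +2·10° lat → SW at lon 160°, lat -70°.
Square 0, 5: +0·2° lon, +5·1° lat → SW at lon 160°, lat -65°.
Subsquare q=16, f=5: +16·0.0833333° lon, +5·0.0416667° lat → SW at lon 161.333°, lat -64.7917°.
latitude -64.7917, longitude 161.3333.

-64.7917, 161.3333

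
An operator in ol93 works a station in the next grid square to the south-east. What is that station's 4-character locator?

Longitude square 9; +1 → 10, wraps to 0, carry into field.
Longitude field O = 14; +1 → 15 = P.
Latitude square 3; −1 → 2.

PL02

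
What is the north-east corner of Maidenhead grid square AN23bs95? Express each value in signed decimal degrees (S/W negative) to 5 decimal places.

43.77500, -175.83333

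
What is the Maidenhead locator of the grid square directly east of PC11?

Longitude square 1; +1 → 2.
The latitude characters are unchanged.

PC21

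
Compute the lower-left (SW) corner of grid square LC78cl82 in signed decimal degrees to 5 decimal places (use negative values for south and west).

-61.53333, 54.23333

Field L=11, C=2: +11·20° lon, +2·10° lat → SW at lon 40°, lat -70°.
Square 7, 8: +7·2° lon, +8·1° lat → SW at lon 54°, lat -62°.
Subsquare c=2, l=11: +2·0.0833333° lon, +11·0.0416667° lat → SW at lon 54.1667°, lat -61.5417°.
Extended square 8, 2: +8·0.00833333° lon, +2·0.00416667° lat → SW at lon 54.2333°, lat -61.5333°.
latitude -61.53333, longitude 54.23333.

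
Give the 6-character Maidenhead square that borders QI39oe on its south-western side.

Longitude subsquare o = 14; −1 → 13 = n.
Latitude subsquare e = 4; −1 → 3 = d.

QI39nd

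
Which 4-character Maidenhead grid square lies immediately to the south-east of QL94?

RL03

Longitude square 9; +1 → 10, wraps to 0, carry into field.
Longitude field Q = 16; +1 → 17 = R.
Latitude square 4; −1 → 3.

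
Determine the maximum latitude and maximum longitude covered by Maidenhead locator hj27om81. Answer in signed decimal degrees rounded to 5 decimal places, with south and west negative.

7.50833, -34.75833

Field H=7, J=9: +7·20° lon, +9·10° lat → SW at lon -40°, lat 0°.
Square 2, 7: +2·2° lon, +7·1° lat → SW at lon -36°, lat 7°.
Subsquare o=14, m=12: +14·0.0833333° lon, +12·0.0416667° lat → SW at lon -34.8333°, lat 7.5°.
Extended square 8, 1: +8·0.00833333° lon, +1·0.00416667° lat → SW at lon -34.7667°, lat 7.50417°.
Cell spans 0.00833333° lon × 0.00416667° lat. NE corner is SW corner plus one full cell.
latitude 7.50833, longitude -34.75833.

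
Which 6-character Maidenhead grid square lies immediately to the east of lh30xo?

Longitude subsquare x = 23; +1 → 24, wraps to 0 = a, carry into square.
Longitude square 3; +1 → 4.
The latitude characters are unchanged.

LH40ao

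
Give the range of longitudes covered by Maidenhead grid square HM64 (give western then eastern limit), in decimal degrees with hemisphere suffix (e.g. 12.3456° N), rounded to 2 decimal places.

28.00° W, 26.00° W

Field H=7, M=12: +7·20° lon, +12·10° lat → SW at lon -40°, lat 30°.
Square 6, 4: +6·2° lon, +4·1° lat → SW at lon -28°, lat 34°.
Cell spans 2° lon × 1° lat.
west 28.00° W, east 26.00° W.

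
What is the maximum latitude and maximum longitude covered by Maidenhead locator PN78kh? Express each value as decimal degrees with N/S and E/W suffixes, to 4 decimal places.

Field P=15, N=13: +15·20° lon, +13·10° lat → SW at lon 120°, lat 40°.
Square 7, 8: +7·2° lon, +8·1° lat → SW at lon 134°, lat 48°.
Subsquare k=10, h=7: +10·0.0833333° lon, +7·0.0416667° lat → SW at lon 134.833°, lat 48.2917°.
Cell spans 0.0833333° lon × 0.0416667° lat. NE corner is SW corner plus one full cell.
latitude 48.3333° N, longitude 134.9167° E.

48.3333° N, 134.9167° E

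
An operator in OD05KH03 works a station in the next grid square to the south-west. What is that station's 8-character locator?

OD05jh92

Longitude extended square 0; −1 → -1, wraps to 9, carry into subsquare.
Longitude subsquare k = 10; −1 → 9 = j.
Latitude extended square 3; −1 → 2.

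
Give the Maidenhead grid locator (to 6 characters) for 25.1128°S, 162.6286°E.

Shift to the Maidenhead origin (180°W, 90°S): lon 342.6286, lat 64.8872.
Field: 342.6286/20 → 17 → R, 64.8872/10 → 6 → G; chars RG.
Square: 2.6286/2 → 1, 4.8872/1 → 4; chars 14.
Subsquare: 0.6286/0.0833333 → 7 → h, 0.8872/0.0416667 → 21 → v; chars hv.

RG14hv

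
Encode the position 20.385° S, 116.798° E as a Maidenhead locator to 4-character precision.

OG89

Shift to the Maidenhead origin (180°W, 90°S): lon 296.80, lat 69.61.
Field (20°×10°, letters A–R): lon ⌊296.80/20⌋ = 14 → O; lat ⌊69.61/10⌋ = 6 → G.
Square (2°×1°, digits 0–9): lon ⌊16.80/2⌋ = 8; lat ⌊9.61/1⌋ = 9.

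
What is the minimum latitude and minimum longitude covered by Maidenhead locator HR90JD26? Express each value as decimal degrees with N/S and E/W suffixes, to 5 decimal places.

80.15000° N, 21.23333° W

Field H=7, R=17: +7·20° lon, +17·10° lat → SW at lon -40°, lat 80°.
Square 9, 0: +9·2° lon, +0·1° lat → SW at lon -22°, lat 80°.
Subsquare j=9, d=3: +9·0.0833333° lon, +3·0.0416667° lat → SW at lon -21.25°, lat 80.125°.
Extended square 2, 6: +2·0.00833333° lon, +6·0.00416667° lat → SW at lon -21.2333°, lat 80.15°.
latitude 80.15000° N, longitude 21.23333° W.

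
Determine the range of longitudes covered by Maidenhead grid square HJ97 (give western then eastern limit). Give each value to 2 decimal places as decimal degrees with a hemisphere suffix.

Field H=7, J=9: +7·20° lon, +9·10° lat → SW at lon -40°, lat 0°.
Square 9, 7: +9·2° lon, +7·1° lat → SW at lon -22°, lat 7°.
Cell spans 2° lon × 1° lat.
west 22.00° W, east 20.00° W.

22.00° W, 20.00° W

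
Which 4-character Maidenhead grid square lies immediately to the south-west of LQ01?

KQ90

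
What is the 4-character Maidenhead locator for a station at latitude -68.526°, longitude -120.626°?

CC91

Add 180° to longitude and 90° to latitude: 59.37, 21.47.
Field: 59.37/20 → 2 → C, 21.47/10 → 2 → C; chars CC.
Square: 19.37/2 → 9, 1.47/1 → 1; chars 91.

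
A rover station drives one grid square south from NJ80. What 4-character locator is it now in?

NI89

Latitude square 0; −1 → -1, wraps to 9, carry into field.
Latitude field J = 9; −1 → 8 = I.
The longitude characters are unchanged.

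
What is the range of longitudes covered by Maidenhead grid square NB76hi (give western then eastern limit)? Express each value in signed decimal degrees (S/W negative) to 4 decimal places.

94.5833, 94.6667

Field N=13, B=1: +13·20° lon, +1·10° lat → SW at lon 80°, lat -80°.
Square 7, 6: +7·2° lon, +6·1° lat → SW at lon 94°, lat -74°.
Subsquare h=7, i=8: +7·0.0833333° lon, +8·0.0416667° lat → SW at lon 94.5833°, lat -73.6667°.
Cell spans 0.0833333° lon × 0.0416667° lat.
west 94.5833, east 94.6667.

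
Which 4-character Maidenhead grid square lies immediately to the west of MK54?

MK44

Longitude square 5; −1 → 4.
The latitude characters are unchanged.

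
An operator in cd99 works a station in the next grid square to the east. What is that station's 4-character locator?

DD09

Longitude square 9; +1 → 10, wraps to 0, carry into field.
Longitude field C = 2; +1 → 3 = D.
The latitude characters are unchanged.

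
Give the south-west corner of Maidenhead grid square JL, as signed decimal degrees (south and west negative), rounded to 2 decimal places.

20.00, 0.00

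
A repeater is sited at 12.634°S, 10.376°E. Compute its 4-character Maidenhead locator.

JH57

Offset from 180°W / 90°S: lon 190.38°, lat 77.37°.
Field: 190.38/20 → 9 → J, 77.37/10 → 7 → H; chars JH.
Square: 10.38/2 → 5, 7.37/1 → 7; chars 57.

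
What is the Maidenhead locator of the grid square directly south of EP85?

EP84

Latitude square 5; −1 → 4.
The longitude characters are unchanged.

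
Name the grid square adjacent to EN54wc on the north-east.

Longitude subsquare w = 22; +1 → 23 = x.
Latitude subsquare c = 2; +1 → 3 = d.

EN54xd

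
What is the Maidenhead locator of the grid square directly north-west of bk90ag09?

BK80xh90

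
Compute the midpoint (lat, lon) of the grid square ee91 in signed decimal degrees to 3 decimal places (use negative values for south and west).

Field E=4, E=4: +4·20° lon, +4·10° lat → SW at lon -100°, lat -50°.
Square 9, 1: +9·2° lon, +1·1° lat → SW at lon -82°, lat -49°.
Cell spans 2° lon × 1° lat. Centre is SW corner plus half of each.
latitude -48.500, longitude -81.000.

-48.500, -81.000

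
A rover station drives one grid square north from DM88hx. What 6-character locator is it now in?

DM89ha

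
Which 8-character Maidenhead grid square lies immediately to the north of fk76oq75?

Latitude extended square 5; +1 → 6.
The longitude characters are unchanged.

FK76oq76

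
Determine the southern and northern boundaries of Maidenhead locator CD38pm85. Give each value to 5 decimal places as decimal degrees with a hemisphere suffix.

51.47917° S, 51.47500° S

Field C=2, D=3: +2·20° lon, +3·10° lat → SW at lon -140°, lat -60°.
Square 3, 8: +3·2° lon, +8·1° lat → SW at lon -134°, lat -52°.
Subsquare p=15, m=12: +15·0.0833333° lon, +12·0.0416667° lat → SW at lon -132.75°, lat -51.5°.
Extended square 8, 5: +8·0.00833333° lon, +5·0.00416667° lat → SW at lon -132.683°, lat -51.4792°.
Cell spans 0.00833333° lon × 0.00416667° lat.
south 51.47917° S, north 51.47500° S.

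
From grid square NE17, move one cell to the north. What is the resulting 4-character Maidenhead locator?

Latitude square 7; +1 → 8.
The longitude characters are unchanged.

NE18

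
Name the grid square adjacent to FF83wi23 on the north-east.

FF83wi34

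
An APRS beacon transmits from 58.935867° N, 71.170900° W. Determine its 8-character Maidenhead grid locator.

FO48jw94

Shift to the Maidenhead origin (180°W, 90°S): lon 108.82910, lat 148.93587.
Field (20°×10°, letters A–R): 108.82910/20 → 5 → F, 148.93587/10 → 14 → O; chars FO.
Square (2°×1°, digits 0–9): 8.82910/2 → 4, 8.93587/1 → 8; chars 48.
Subsquare (5′×2.5′, letters a–x): 0.82910/0.0833333 → 9 → j, 0.93587/0.0416667 → 22 → w; chars jw.
Extended square (30″×15″, digits 0–9): 0.07910/0.00833333 → 9, 0.01920/0.00416667 → 4; chars 94.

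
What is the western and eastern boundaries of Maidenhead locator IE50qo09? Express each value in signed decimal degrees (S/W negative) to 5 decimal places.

-8.66667, -8.65833

Field I=8, E=4: +8·20° lon, +4·10° lat → SW at lon -20°, lat -50°.
Square 5, 0: +5·2° lon, +0·1° lat → SW at lon -10°, lat -50°.
Subsquare q=16, o=14: +16·0.0833333° lon, +14·0.0416667° lat → SW at lon -8.66667°, lat -49.4167°.
Extended square 0, 9: +0·0.00833333° lon, +9·0.00416667° lat → SW at lon -8.66667°, lat -49.3792°.
Cell spans 0.00833333° lon × 0.00416667° lat.
west -8.66667, east -8.65833.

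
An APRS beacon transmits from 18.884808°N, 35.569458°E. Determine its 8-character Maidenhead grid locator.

KK78sv82

Shift to the Maidenhead origin (180°W, 90°S): lon 215.56946, lat 108.88481.
Field: 215.56946/20 → 10 → K, 108.88481/10 → 10 → K; chars KK.
Square: 15.56946/2 → 7, 8.88481/1 → 8; chars 78.
Subsquare: 1.56946/0.0833333 → 18 → s, 0.88481/0.0416667 → 21 → v; chars sv.
Extended square: 0.06946/0.00833333 → 8, 0.00981/0.00416667 → 2; chars 82.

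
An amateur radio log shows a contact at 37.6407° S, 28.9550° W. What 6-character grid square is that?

HF52mi

Add 180° to longitude and 90° to latitude: 151.0450, 52.3593.
Field: lon ⌊151.0450/20⌋ = 7 → H; lat ⌊52.3593/10⌋ = 5 → F.
Square: lon ⌊11.0450/2⌋ = 5; lat ⌊2.3593/1⌋ = 2.
Subsquare: lon ⌊1.0450/0.0833333⌋ = 12 → m; lat ⌊0.3593/0.0416667⌋ = 8 → i.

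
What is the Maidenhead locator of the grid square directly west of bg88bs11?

BG88bs01

Longitude extended square 1; −1 → 0.
The latitude characters are unchanged.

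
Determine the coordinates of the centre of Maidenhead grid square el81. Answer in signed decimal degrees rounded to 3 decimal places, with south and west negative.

21.500, -83.000

Field E=4, L=11: +4·20° lon, +11·10° lat → SW at lon -100°, lat 20°.
Square 8, 1: +8·2° lon, +1·1° lat → SW at lon -84°, lat 21°.
Cell spans 2° lon × 1° lat. Centre is SW corner plus half of each.
latitude 21.500, longitude -83.000.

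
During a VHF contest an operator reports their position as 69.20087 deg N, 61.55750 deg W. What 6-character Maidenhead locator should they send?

Offset from 180°W / 90°S: lon 118.4425°, lat 159.2009°.
Field: lon ⌊118.4425/20⌋ = 5 → F; lat ⌊159.2009/10⌋ = 15 → P.
Square: lon ⌊18.4425/2⌋ = 9; lat ⌊9.2009/1⌋ = 9.
Subsquare: lon ⌊0.4425/0.0833333⌋ = 5 → f; lat ⌊0.2009/0.0416667⌋ = 4 → e.

FP99fe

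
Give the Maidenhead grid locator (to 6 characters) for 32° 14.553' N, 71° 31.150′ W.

FM42ff

Add 180° to longitude and 90° to latitude: 108.4808, 122.2425.
Field: 108.4808/20 → 5 → F, 122.2425/10 → 12 → M; chars FM.
Square: 8.4808/2 → 4, 2.2425/1 → 2; chars 42.
Subsquare: 0.4808/0.0833333 → 5 → f, 0.2425/0.0416667 → 5 → f; chars ff.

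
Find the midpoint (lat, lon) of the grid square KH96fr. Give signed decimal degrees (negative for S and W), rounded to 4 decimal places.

Field K=10, H=7: +10·20° lon, +7·10° lat → SW at lon 20°, lat -20°.
Square 9, 6: +9·2° lon, +6·1° lat → SW at lon 38°, lat -14°.
Subsquare f=5, r=17: +5·0.0833333° lon, +17·0.0416667° lat → SW at lon 38.4167°, lat -13.2917°.
Cell spans 0.0833333° lon × 0.0416667° lat. Centre is SW corner plus half of each.
latitude -13.2708, longitude 38.4583.

-13.2708, 38.4583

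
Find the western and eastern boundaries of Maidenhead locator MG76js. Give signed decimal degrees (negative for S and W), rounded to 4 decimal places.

74.7500, 74.8333

Field M=12, G=6: +12·20° lon, +6·10° lat → SW at lon 60°, lat -30°.
Square 7, 6: +7·2° lon, +6·1° lat → SW at lon 74°, lat -24°.
Subsquare j=9, s=18: +9·0.0833333° lon, +18·0.0416667° lat → SW at lon 74.75°, lat -23.25°.
Cell spans 0.0833333° lon × 0.0416667° lat.
west 74.7500, east 74.8333.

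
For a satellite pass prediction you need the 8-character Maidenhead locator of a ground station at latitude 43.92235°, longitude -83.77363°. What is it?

EN83cw71

Add 180° to longitude and 90° to latitude: 96.22637, 133.92235.
Field: 96.22637/20 → 4 → E, 133.92235/10 → 13 → N; chars EN.
Square: 16.22637/2 → 8, 3.92235/1 → 3; chars 83.
Subsquare: 0.22637/0.0833333 → 2 → c, 0.92235/0.0416667 → 22 → w; chars cw.
Extended square: 0.05970/0.00833333 → 7, 0.00568/0.00416667 → 1; chars 71.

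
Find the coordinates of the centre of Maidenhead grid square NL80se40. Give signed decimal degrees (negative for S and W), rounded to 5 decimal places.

20.16875, 97.53750

Field N=13, L=11: +13·20° lon, +11·10° lat → SW at lon 80°, lat 20°.
Square 8, 0: +8·2° lon, +0·1° lat → SW at lon 96°, lat 20°.
Subsquare s=18, e=4: +18·0.0833333° lon, +4·0.0416667° lat → SW at lon 97.5°, lat 20.1667°.
Extended square 4, 0: +4·0.00833333° lon, +0·0.00416667° lat → SW at lon 97.5333°, lat 20.1667°.
Cell spans 0.00833333° lon × 0.00416667° lat. Centre is SW corner plus half of each.
latitude 20.16875, longitude 97.53750.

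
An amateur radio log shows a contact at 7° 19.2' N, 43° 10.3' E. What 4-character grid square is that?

LJ17

Add 180° to longitude and 90° to latitude: 223.17, 97.32.
Field (20°×10°, letters A–R): 223.17/20 → 11 → L, 97.32/10 → 9 → J; chars LJ.
Square (2°×1°, digits 0–9): 3.17/2 → 1, 7.32/1 → 7; chars 17.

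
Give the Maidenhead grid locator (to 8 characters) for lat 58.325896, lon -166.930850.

AO68mh88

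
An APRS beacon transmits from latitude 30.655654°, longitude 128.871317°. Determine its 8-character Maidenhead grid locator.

Add 180° to longitude and 90° to latitude: 308.87132, 120.65565.
Field (20°×10°, letters A–R): lon ⌊308.87132/20⌋ = 15 → P; lat ⌊120.65565/10⌋ = 12 → M.
Square (2°×1°, digits 0–9): lon ⌊8.87132/2⌋ = 4; lat ⌊0.65565/1⌋ = 0.
Subsquare (5′×2.5′, letters a–x): lon ⌊0.87132/0.0833333⌋ = 10 → k; lat ⌊0.65565/0.0416667⌋ = 15 → p.
Extended square (30″×15″, digits 0–9): lon ⌊0.03798/0.00833333⌋ = 4; lat ⌊0.03065/0.00416667⌋ = 7.

PM40kp47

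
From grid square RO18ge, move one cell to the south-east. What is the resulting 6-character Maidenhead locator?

Longitude subsquare g = 6; +1 → 7 = h.
Latitude subsquare e = 4; −1 → 3 = d.

RO18hd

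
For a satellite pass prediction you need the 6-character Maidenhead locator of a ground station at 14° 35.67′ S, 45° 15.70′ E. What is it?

LH25pj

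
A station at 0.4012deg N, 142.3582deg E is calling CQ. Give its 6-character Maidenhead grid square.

QJ10ej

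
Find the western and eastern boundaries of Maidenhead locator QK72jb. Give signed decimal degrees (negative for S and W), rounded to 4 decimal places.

Field Q=16, K=10: +16·20° lon, +10·10° lat → SW at lon 140°, lat 10°.
Square 7, 2: +7·2° lon, +2·1° lat → SW at lon 154°, lat 12°.
Subsquare j=9, b=1: +9·0.0833333° lon, +1·0.0416667° lat → SW at lon 154.75°, lat 12.0417°.
Cell spans 0.0833333° lon × 0.0416667° lat.
west 154.7500, east 154.8333.

154.7500, 154.8333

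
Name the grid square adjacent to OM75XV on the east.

Longitude subsquare x = 23; +1 → 24, wraps to 0 = a, carry into square.
Longitude square 7; +1 → 8.
The latitude characters are unchanged.

OM85av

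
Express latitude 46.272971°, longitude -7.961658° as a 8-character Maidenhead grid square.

IN66ag45

Offset from 180°W / 90°S: lon 172.03834°, lat 136.27297°.
Field: lon ⌊172.03834/20⌋ = 8 → I; lat ⌊136.27297/10⌋ = 13 → N.
Square: lon ⌊12.03834/2⌋ = 6; lat ⌊6.27297/1⌋ = 6.
Subsquare: lon ⌊0.03834/0.0833333⌋ = 0 → a; lat ⌊0.27297/0.0416667⌋ = 6 → g.
Extended square: lon ⌊0.03834/0.00833333⌋ = 4; lat ⌊0.02297/0.00416667⌋ = 5.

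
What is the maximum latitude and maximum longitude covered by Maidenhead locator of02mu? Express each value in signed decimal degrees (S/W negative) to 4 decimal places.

Field O=14, F=5: +14·20° lon, +5·10° lat → SW at lon 100°, lat -40°.
Square 0, 2: +0·2° lon, +2·1° lat → SW at lon 100°, lat -38°.
Subsquare m=12, u=20: +12·0.0833333° lon, +20·0.0416667° lat → SW at lon 101°, lat -37.1667°.
Cell spans 0.0833333° lon × 0.0416667° lat. NE corner is SW corner plus one full cell.
latitude -37.1250, longitude 101.0833.

-37.1250, 101.0833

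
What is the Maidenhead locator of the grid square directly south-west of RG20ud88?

Longitude extended square 8; −1 → 7.
Latitude extended square 8; −1 → 7.

RG20ud77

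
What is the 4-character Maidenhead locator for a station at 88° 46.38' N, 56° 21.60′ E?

LR88

Offset from 180°W / 90°S: lon 236.36°, lat 178.77°.
Field: lon ⌊236.36/20⌋ = 11 → L; lat ⌊178.77/10⌋ = 17 → R.
Square: lon ⌊16.36/2⌋ = 8; lat ⌊8.77/1⌋ = 8.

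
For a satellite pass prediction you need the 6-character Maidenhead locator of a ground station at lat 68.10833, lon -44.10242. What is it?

GP78wc

Shift to the Maidenhead origin (180°W, 90°S): lon 135.8976, lat 158.1083.
Field: lon ⌊135.8976/20⌋ = 6 → G; lat ⌊158.1083/10⌋ = 15 → P.
Square: lon ⌊15.8976/2⌋ = 7; lat ⌊8.1083/1⌋ = 8.
Subsquare: lon ⌊1.8976/0.0833333⌋ = 22 → w; lat ⌊0.1083/0.0416667⌋ = 2 → c.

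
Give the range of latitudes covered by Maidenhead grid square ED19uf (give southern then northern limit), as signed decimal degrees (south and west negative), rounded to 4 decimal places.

Field E=4, D=3: +4·20° lon, +3·10° lat → SW at lon -100°, lat -60°.
Square 1, 9: +1·2° lon, +9·1° lat → SW at lon -98°, lat -51°.
Subsquare u=20, f=5: +20·0.0833333° lon, +5·0.0416667° lat → SW at lon -96.3333°, lat -50.7917°.
Cell spans 0.0833333° lon × 0.0416667° lat.
south -50.7917, north -50.7500.

-50.7917, -50.7500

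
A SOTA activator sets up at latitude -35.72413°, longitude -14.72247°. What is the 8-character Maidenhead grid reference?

Add 180° to longitude and 90° to latitude: 165.27753, 54.27587.
Field: 165.27753/20 → 8 → I, 54.27587/10 → 5 → F; chars IF.
Square: 5.27753/2 → 2, 4.27587/1 → 4; chars 24.
Subsquare: 1.27753/0.0833333 → 15 → p, 0.27587/0.0416667 → 6 → g; chars pg.
Extended square: 0.02753/0.00833333 → 3, 0.02587/0.00416667 → 6; chars 36.

IF24pg36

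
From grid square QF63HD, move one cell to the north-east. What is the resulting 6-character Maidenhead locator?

QF63ie

Longitude subsquare h = 7; +1 → 8 = i.
Latitude subsquare d = 3; +1 → 4 = e.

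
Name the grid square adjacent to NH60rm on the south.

NH60rl

Latitude subsquare m = 12; −1 → 11 = l.
The longitude characters are unchanged.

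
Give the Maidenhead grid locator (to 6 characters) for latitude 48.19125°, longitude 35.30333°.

Add 180° to longitude and 90° to latitude: 215.3033, 138.1912.
Field: 215.3033/20 → 10 → K, 138.1912/10 → 13 → N; chars KN.
Square: 15.3033/2 → 7, 8.1912/1 → 8; chars 78.
Subsquare: 1.3033/0.0833333 → 15 → p, 0.1912/0.0416667 → 4 → e; chars pe.

KN78pe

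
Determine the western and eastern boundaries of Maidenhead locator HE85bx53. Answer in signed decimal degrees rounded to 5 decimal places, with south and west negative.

Field H=7, E=4: +7·20° lon, +4·10° lat → SW at lon -40°, lat -50°.
Square 8, 5: +8·2° lon, +5·1° lat → SW at lon -24°, lat -45°.
Subsquare b=1, x=23: +1·0.0833333° lon, +23·0.0416667° lat → SW at lon -23.9167°, lat -44.0417°.
Extended square 5, 3: +5·0.00833333° lon, +3·0.00416667° lat → SW at lon -23.875°, lat -44.0292°.
Cell spans 0.00833333° lon × 0.00416667° lat.
west -23.87500, east -23.86667.

-23.87500, -23.86667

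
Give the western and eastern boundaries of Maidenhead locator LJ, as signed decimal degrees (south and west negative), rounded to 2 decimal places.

Field L=11, J=9: +11·20° lon, +9·10° lat → SW at lon 40°, lat 0°.
Cell spans 20° lon × 10° lat.
west 40.00, east 60.00.

40.00, 60.00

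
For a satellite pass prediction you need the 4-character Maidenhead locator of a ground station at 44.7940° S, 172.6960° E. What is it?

Add 180° to longitude and 90° to latitude: 352.70, 45.21.
Field: 352.70/20 → 17 → R, 45.21/10 → 4 → E; chars RE.
Square: 12.70/2 → 6, 5.21/1 → 5; chars 65.

RE65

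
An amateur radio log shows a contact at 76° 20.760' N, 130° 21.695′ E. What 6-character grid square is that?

Offset from 180°W / 90°S: lon 310.3616°, lat 166.3460°.
Field: 310.3616/20 → 15 → P, 166.3460/10 → 16 → Q; chars PQ.
Square: 10.3616/2 → 5, 6.3460/1 → 6; chars 56.
Subsquare: 0.3616/0.0833333 → 4 → e, 0.3460/0.0416667 → 8 → i; chars ei.

PQ56ei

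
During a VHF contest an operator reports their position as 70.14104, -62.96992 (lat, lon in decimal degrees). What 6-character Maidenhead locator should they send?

FQ80md

Shift to the Maidenhead origin (180°W, 90°S): lon 117.0301, lat 160.1410.
Field: lon ⌊117.0301/20⌋ = 5 → F; lat ⌊160.1410/10⌋ = 16 → Q.
Square: lon ⌊17.0301/2⌋ = 8; lat ⌊0.1410/1⌋ = 0.
Subsquare: lon ⌊1.0301/0.0833333⌋ = 12 → m; lat ⌊0.1410/0.0416667⌋ = 3 → d.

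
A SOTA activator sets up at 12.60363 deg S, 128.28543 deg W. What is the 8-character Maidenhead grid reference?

CH57uj55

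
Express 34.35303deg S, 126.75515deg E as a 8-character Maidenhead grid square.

PF35jp05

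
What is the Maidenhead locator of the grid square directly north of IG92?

IG93

Latitude square 2; +1 → 3.
The longitude characters are unchanged.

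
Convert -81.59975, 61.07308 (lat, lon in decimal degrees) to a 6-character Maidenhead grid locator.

Offset from 180°W / 90°S: lon 241.0731°, lat 8.4002°.
Field: lon ⌊241.0731/20⌋ = 12 → M; lat ⌊8.4002/10⌋ = 0 → A.
Square: lon ⌊1.0731/2⌋ = 0; lat ⌊8.4002/1⌋ = 8.
Subsquare: lon ⌊1.0731/0.0833333⌋ = 12 → m; lat ⌊0.4002/0.0416667⌋ = 9 → j.

MA08mj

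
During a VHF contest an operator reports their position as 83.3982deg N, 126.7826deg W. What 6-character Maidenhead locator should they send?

CR63oj

Offset from 180°W / 90°S: lon 53.2174°, lat 173.3982°.
Field: 53.2174/20 → 2 → C, 173.3982/10 → 17 → R; chars CR.
Square: 13.2174/2 → 6, 3.3982/1 → 3; chars 63.
Subsquare: 1.2174/0.0833333 → 14 → o, 0.3982/0.0416667 → 9 → j; chars oj.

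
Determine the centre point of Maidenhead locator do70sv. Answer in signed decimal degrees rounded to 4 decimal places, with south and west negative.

50.8958, -104.4583

Field D=3, O=14: +3·20° lon, +14·10° lat → SW at lon -120°, lat 50°.
Square 7, 0: +7·2° lon, +0·1° lat → SW at lon -106°, lat 50°.
Subsquare s=18, v=21: +18·0.0833333° lon, +21·0.0416667° lat → SW at lon -104.5°, lat 50.875°.
Cell spans 0.0833333° lon × 0.0416667° lat. Centre is SW corner plus half of each.
latitude 50.8958, longitude -104.4583.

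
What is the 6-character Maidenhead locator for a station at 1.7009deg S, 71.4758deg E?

MI58rh

Shift to the Maidenhead origin (180°W, 90°S): lon 251.4758, lat 88.2991.
Field: 251.4758/20 → 12 → M, 88.2991/10 → 8 → I; chars MI.
Square: 11.4758/2 → 5, 8.2991/1 → 8; chars 58.
Subsquare: 1.4758/0.0833333 → 17 → r, 0.2991/0.0416667 → 7 → h; chars rh.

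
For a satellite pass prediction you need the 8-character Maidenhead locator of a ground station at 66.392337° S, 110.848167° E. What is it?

OC53ko15

Shift to the Maidenhead origin (180°W, 90°S): lon 290.84817, lat 23.60766.
Field: lon ⌊290.84817/20⌋ = 14 → O; lat ⌊23.60766/10⌋ = 2 → C.
Square: lon ⌊10.84817/2⌋ = 5; lat ⌊3.60766/1⌋ = 3.
Subsquare: lon ⌊0.84817/0.0833333⌋ = 10 → k; lat ⌊0.60766/0.0416667⌋ = 14 → o.
Extended square: lon ⌊0.01483/0.00833333⌋ = 1; lat ⌊0.02433/0.00416667⌋ = 5.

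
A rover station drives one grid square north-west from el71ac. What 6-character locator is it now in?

Longitude subsquare a = 0; −1 → -1, wraps to 23 = x, carry into square.
Longitude square 7; −1 → 6.
Latitude subsquare c = 2; +1 → 3 = d.

EL61xd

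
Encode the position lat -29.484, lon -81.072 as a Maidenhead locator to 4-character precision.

EG90

Add 180° to longitude and 90° to latitude: 98.93, 60.52.
Field: 98.93/20 → 4 → E, 60.52/10 → 6 → G; chars EG.
Square: 18.93/2 → 9, 0.52/1 → 0; chars 90.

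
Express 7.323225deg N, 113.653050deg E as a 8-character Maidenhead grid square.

Offset from 180°W / 90°S: lon 293.65305°, lat 97.32322°.
Field: lon ⌊293.65305/20⌋ = 14 → O; lat ⌊97.32322/10⌋ = 9 → J.
Square: lon ⌊13.65305/2⌋ = 6; lat ⌊7.32322/1⌋ = 7.
Subsquare: lon ⌊1.65305/0.0833333⌋ = 19 → t; lat ⌊0.32322/0.0416667⌋ = 7 → h.
Extended square: lon ⌊0.06972/0.00833333⌋ = 8; lat ⌊0.03156/0.00416667⌋ = 7.

OJ67th87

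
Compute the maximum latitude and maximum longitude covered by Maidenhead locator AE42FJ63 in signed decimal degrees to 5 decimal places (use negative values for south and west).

Field A=0, E=4: +0·20° lon, +4·10° lat → SW at lon -180°, lat -50°.
Square 4, 2: +4·2° lon, +2·1° lat → SW at lon -172°, lat -48°.
Subsquare f=5, j=9: +5·0.0833333° lon, +9·0.0416667° lat → SW at lon -171.583°, lat -47.625°.
Extended square 6, 3: +6·0.00833333° lon, +3·0.00416667° lat → SW at lon -171.533°, lat -47.6125°.
Cell spans 0.00833333° lon × 0.00416667° lat. NE corner is SW corner plus one full cell.
latitude -47.60833, longitude -171.52500.

-47.60833, -171.52500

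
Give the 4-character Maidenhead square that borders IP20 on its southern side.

Latitude square 0; −1 → -1, wraps to 9, carry into field.
Latitude field P = 15; −1 → 14 = O.
The longitude characters are unchanged.

IO29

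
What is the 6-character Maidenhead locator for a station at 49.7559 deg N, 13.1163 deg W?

Shift to the Maidenhead origin (180°W, 90°S): lon 166.8837, lat 139.7559.
Field: 166.8837/20 → 8 → I, 139.7559/10 → 13 → N; chars IN.
Square: 6.8837/2 → 3, 9.7559/1 → 9; chars 39.
Subsquare: 0.8837/0.0833333 → 10 → k, 0.7559/0.0416667 → 18 → s; chars ks.

IN39ks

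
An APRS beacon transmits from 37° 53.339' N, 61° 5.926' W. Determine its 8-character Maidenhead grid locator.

FM97kv83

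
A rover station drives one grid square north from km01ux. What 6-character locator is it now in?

KM02ua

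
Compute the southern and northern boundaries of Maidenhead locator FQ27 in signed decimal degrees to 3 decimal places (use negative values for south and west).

77.000, 78.000

Field F=5, Q=16: +5·20° lon, +16·10° lat → SW at lon -80°, lat 70°.
Square 2, 7: +2·2° lon, +7·1° lat → SW at lon -76°, lat 77°.
Cell spans 2° lon × 1° lat.
south 77.000, north 78.000.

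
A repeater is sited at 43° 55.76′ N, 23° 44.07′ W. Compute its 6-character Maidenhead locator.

HN83dw

Add 180° to longitude and 90° to latitude: 156.2655, 133.9293.
Field (20°×10°, letters A–R): lon ⌊156.2655/20⌋ = 7 → H; lat ⌊133.9293/10⌋ = 13 → N.
Square (2°×1°, digits 0–9): lon ⌊16.2655/2⌋ = 8; lat ⌊3.9293/1⌋ = 3.
Subsquare (5′×2.5′, letters a–x): lon ⌊0.2655/0.0833333⌋ = 3 → d; lat ⌊0.9293/0.0416667⌋ = 22 → w.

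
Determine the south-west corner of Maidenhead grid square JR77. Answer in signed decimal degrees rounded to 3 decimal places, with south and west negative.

87.000, 14.000

Field J=9, R=17: +9·20° lon, +17·10° lat → SW at lon 0°, lat 80°.
Square 7, 7: +7·2° lon, +7·1° lat → SW at lon 14°, lat 87°.
latitude 87.000, longitude 14.000.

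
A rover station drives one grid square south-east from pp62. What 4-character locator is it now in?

PP71

Longitude square 6; +1 → 7.
Latitude square 2; −1 → 1.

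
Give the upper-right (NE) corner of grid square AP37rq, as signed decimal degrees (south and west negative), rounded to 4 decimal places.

67.7083, -172.5000

Field A=0, P=15: +0·20° lon, +15·10° lat → SW at lon -180°, lat 60°.
Square 3, 7: +3·2° lon, +7·1° lat → SW at lon -174°, lat 67°.
Subsquare r=17, q=16: +17·0.0833333° lon, +16·0.0416667° lat → SW at lon -172.583°, lat 67.6667°.
Cell spans 0.0833333° lon × 0.0416667° lat. NE corner is SW corner plus one full cell.
latitude 67.7083, longitude -172.5000.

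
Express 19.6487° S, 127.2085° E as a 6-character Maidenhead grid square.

PH30oi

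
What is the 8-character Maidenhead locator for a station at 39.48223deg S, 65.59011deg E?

MF20tm04

Shift to the Maidenhead origin (180°W, 90°S): lon 245.59011, lat 50.51777.
Field: lon ⌊245.59011/20⌋ = 12 → M; lat ⌊50.51777/10⌋ = 5 → F.
Square: lon ⌊5.59011/2⌋ = 2; lat ⌊0.51777/1⌋ = 0.
Subsquare: lon ⌊1.59011/0.0833333⌋ = 19 → t; lat ⌊0.51777/0.0416667⌋ = 12 → m.
Extended square: lon ⌊0.00678/0.00833333⌋ = 0; lat ⌊0.01777/0.00416667⌋ = 4.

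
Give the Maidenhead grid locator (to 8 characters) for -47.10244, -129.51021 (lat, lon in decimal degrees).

CE52fv85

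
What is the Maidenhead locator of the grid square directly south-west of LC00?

Longitude square 0; −1 → -1, wraps to 9, carry into field.
Longitude field L = 11; −1 → 10 = K.
Latitude square 0; −1 → -1, wraps to 9, carry into field.
Latitude field C = 2; −1 → 1 = B.

KB99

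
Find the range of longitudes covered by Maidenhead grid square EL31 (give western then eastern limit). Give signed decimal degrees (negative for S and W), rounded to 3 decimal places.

-94.000, -92.000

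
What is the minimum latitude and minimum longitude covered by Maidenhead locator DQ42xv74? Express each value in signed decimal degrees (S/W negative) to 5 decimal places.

72.89167, -110.02500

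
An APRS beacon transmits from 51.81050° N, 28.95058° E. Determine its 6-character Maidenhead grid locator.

KO41lt

Shift to the Maidenhead origin (180°W, 90°S): lon 208.9506, lat 141.8105.
Field: lon ⌊208.9506/20⌋ = 10 → K; lat ⌊141.8105/10⌋ = 14 → O.
Square: lon ⌊8.9506/2⌋ = 4; lat ⌊1.8105/1⌋ = 1.
Subsquare: lon ⌊0.9506/0.0833333⌋ = 11 → l; lat ⌊0.8105/0.0416667⌋ = 19 → t.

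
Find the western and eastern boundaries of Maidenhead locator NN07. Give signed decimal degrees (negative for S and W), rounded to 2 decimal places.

Field N=13, N=13: +13·20° lon, +13·10° lat → SW at lon 80°, lat 40°.
Square 0, 7: +0·2° lon, +7·1° lat → SW at lon 80°, lat 47°.
Cell spans 2° lon × 1° lat.
west 80.00, east 82.00.

80.00, 82.00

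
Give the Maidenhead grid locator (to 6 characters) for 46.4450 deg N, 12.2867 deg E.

JN66dk

Offset from 180°W / 90°S: lon 192.2867°, lat 136.4450°.
Field (20°×10°, letters A–R): 192.2867/20 → 9 → J, 136.4450/10 → 13 → N; chars JN.
Square (2°×1°, digits 0–9): 12.2867/2 → 6, 6.4450/1 → 6; chars 66.
Subsquare (5′×2.5′, letters a–x): 0.2867/0.0833333 → 3 → d, 0.4450/0.0416667 → 10 → k; chars dk.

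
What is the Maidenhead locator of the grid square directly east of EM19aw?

Longitude subsquare a = 0; +1 → 1 = b.
The latitude characters are unchanged.

EM19bw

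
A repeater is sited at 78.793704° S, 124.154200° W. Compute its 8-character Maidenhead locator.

CB71we19

Add 180° to longitude and 90° to latitude: 55.84580, 11.20630.
Field: 55.84580/20 → 2 → C, 11.20630/10 → 1 → B; chars CB.
Square: 15.84580/2 → 7, 1.20630/1 → 1; chars 71.
Subsquare: 1.84580/0.0833333 → 22 → w, 0.20630/0.0416667 → 4 → e; chars we.
Extended square: 0.01247/0.00833333 → 1, 0.03963/0.00416667 → 9; chars 19.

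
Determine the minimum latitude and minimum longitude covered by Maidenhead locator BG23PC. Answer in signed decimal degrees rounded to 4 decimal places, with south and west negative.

-26.9167, -154.7500

Field B=1, G=6: +1·20° lon, +6·10° lat → SW at lon -160°, lat -30°.
Square 2, 3: +2·2° lon, +3·1° lat → SW at lon -156°, lat -27°.
Subsquare p=15, c=2: +15·0.0833333° lon, +2·0.0416667° lat → SW at lon -154.75°, lat -26.9167°.
latitude -26.9167, longitude -154.7500.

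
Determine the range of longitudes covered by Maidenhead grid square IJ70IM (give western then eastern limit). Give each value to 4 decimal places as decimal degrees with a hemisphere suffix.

5.3333° W, 5.2500° W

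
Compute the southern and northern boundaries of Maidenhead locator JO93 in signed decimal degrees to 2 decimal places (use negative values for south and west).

Field J=9, O=14: +9·20° lon, +14·10° lat → SW at lon 0°, lat 50°.
Square 9, 3: +9·2° lon, +3·1° lat → SW at lon 18°, lat 53°.
Cell spans 2° lon × 1° lat.
south 53.00, north 54.00.

53.00, 54.00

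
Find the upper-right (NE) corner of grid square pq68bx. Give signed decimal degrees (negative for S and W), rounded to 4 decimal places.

79.0000, 132.1667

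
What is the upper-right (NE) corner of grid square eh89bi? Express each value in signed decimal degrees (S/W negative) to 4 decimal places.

-10.6250, -83.8333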